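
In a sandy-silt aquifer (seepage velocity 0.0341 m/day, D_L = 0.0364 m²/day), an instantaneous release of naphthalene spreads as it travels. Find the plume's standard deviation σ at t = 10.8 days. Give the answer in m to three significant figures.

0.887 m

Dispersive spreading gives a Gaussian with σ² = 2Dt; advection only shifts the center.
σ = √(2 × 0.0364 × 10.8) = 0.887 m.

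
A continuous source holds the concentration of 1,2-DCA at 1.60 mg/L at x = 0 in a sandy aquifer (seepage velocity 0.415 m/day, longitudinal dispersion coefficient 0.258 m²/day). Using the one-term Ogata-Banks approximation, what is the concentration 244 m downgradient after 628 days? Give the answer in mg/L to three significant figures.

For a continuous step input, C/C₀ ≈ ½·erfc((x−vt)/(2√(Dt))).
vt = 0.415 × 628 = 260.62 m and 2√(Dt) = 2√(0.258 × 628) = 25.46 m.
Argument (x−vt)/(2√(Dt)) = (244 − 260.62)/25.46 = -0.6528; ½·erfc(-0.6528) = 0.8220.
C = 1.60 × 0.8220 = 1.32 mg/L.

1.32 mg/L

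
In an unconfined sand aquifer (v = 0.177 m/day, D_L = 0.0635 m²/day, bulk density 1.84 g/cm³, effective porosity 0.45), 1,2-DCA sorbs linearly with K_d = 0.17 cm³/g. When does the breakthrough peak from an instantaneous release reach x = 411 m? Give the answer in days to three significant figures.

3930 days

Retardation factor R = 1 + ρ_b·K_d/n = 1 + 1.84 × 0.17/0.45 = 1.695.
Sorption retards both mechanisms: v_R = v/R = 0.1044 m/day, D_R = D/R = 0.03746 m²/day.
Peak time from v_R²t² + 2D_R t − x² = 0: t = (√(D_R² + v_R²x²) − D_R)/v_R².
√(D_R² + v_R²x²) = √(0.03746² + 0.1044² × 411²) = 42.91; v_R² = 0.01090.
t = (42.91 − 0.03746)/0.01090 = 3930 days.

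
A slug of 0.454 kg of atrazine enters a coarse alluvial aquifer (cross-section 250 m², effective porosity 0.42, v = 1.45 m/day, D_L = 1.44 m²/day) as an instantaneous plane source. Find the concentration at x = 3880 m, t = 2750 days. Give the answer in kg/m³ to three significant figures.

9.34e-06 kg/m³

For an instantaneous plane source, C(x,t) = M/(n_e·A·√(4πDt)) · exp(−(x−vt)²/(4Dt)), with n_e·A the pore (flow) area.
Plume center vt = 1.45 × 2750 = 3987.5 m, so the well at 3880 m is 107.5 m upgradient of the peak.
√(4πDt) = 223.1 m, giving peak height M/(n_e·A·√(4πDt)) = 0.454/(0.42 × 250 × 223.1) = 1.938e-05 kg/m³.
(x−vt)²/(4Dt) = (-107.5)²/(4 × 1.44 × 2750) = 0.7296; exp(−0.7296) = 0.4821.
C = 1.938e-05 × 0.4821 = 9.34e-06 kg/m³.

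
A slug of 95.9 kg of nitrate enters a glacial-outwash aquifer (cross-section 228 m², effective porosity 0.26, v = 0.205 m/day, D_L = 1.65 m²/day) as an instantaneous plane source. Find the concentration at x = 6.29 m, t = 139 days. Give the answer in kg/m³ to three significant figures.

For an instantaneous plane source, C(x,t) = M/(n_e·A·√(4πDt)) · exp(−(x−vt)²/(4Dt)), with n_e·A the pore (flow) area.
Plume center vt = 0.205 × 139 = 28.495 m, so the well at 6.29 m is 22.205 m upgradient of the peak.
√(4πDt) = 53.69 m, giving peak height M/(n_e·A·√(4πDt)) = 95.9/(0.26 × 228 × 53.69) = 0.03013 kg/m³.
(x−vt)²/(4Dt) = (-22.205)²/(4 × 1.65 × 139) = 0.5375; exp(−0.5375) = 0.5842.
C = 0.03013 × 0.5842 = 0.0176 kg/m³.

0.0176 kg/m³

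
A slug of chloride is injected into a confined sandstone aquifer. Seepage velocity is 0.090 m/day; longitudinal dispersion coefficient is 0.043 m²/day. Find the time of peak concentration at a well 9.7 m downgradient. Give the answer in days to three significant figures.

103 days

For the 1D instantaneous-source solution, setting ∂C/∂t = 0 at fixed x gives v²t² + 2Dt − x² = 0, so t = (√(D² + v²x²) − D)/v².
√(D² + v²x²) = √(0.043² + 0.090² × 9.7²) = 0.8741; v² = 0.0081.
t = (0.8741 − 0.043)/0.0081 = 103 days (vs. the pure-advection estimate x/v = 108 d).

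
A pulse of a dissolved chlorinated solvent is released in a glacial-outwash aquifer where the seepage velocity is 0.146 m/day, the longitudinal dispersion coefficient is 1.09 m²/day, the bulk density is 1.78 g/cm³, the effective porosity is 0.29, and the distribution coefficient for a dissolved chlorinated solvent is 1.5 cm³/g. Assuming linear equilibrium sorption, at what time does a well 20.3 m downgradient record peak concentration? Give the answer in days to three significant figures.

Retardation factor R = 1 + ρ_b·K_d/n = 1 + 1.78 × 1.5/0.29 = 10.21.
Sorption retards both mechanisms: v_R = v/R = 0.01430 m/day, D_R = D/R = 0.1068 m²/day.
Peak time from v_R²t² + 2D_R t − x² = 0: t = (√(D_R² + v_R²x²) − D_R)/v_R².
√(D_R² + v_R²x²) = √(0.1068² + 0.01430² × 20.3²) = 0.3093; v_R² = 0.0002045.
t = (0.3093 − 0.1068)/0.0002045 = 990 days.

990 days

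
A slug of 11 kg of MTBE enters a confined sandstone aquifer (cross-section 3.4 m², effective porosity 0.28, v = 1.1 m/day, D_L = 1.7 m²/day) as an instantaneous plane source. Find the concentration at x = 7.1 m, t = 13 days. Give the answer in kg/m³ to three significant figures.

0.386 kg/m³

For an instantaneous plane source, C(x,t) = M/(n_e·A·√(4πDt)) · exp(−(x−vt)²/(4Dt)), with n_e·A the pore (flow) area.
Plume center vt = 1.1 × 13 = 14.3 m, so the well at 7.1 m is 7.2 m upgradient of the peak.
√(4πDt) = 16.66 m, giving peak height M/(n_e·A·√(4πDt)) = 11/(0.28 × 3.4 × 16.66) = 0.6936 kg/m³.
(x−vt)²/(4Dt) = (-7.2)²/(4 × 1.7 × 13) = 0.5864; exp(−0.5864) = 0.5563.
C = 0.6936 × 0.5563 = 0.386 kg/m³.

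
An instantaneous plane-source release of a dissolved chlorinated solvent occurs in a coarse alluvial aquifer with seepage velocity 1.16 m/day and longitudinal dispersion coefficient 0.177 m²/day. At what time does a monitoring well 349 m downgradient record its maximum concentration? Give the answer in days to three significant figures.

301 days

For the 1D instantaneous-source solution, setting ∂C/∂t = 0 at fixed x gives v²t² + 2Dt − x² = 0, so t = (√(D² + v²x²) − D)/v².
√(D² + v²x²) = √(0.177² + 1.16² × 349²) = 404.8; v² = 1.3456.
t = (404.8 − 0.177)/1.3456 = 301 days (vs. the pure-advection estimate x/v = 301 d).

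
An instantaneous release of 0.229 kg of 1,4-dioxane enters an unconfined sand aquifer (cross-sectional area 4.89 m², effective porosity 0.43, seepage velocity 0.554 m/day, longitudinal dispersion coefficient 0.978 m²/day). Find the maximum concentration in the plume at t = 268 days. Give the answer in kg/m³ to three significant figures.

The peak of an instantaneous 1D plume sits at x = vt; there the Gaussian factor is 1 and C_max = M/(n_e·A·√(4πDt)), where n_e·A is the pore area the mass is dissolved in.
√(4πDt) = √(4π × 0.978 × 268) = 57.39 m, so C_max = 0.229/(0.43 × 4.89 × 57.39) = 0.00190 kg/m³.

0.00190 kg/m³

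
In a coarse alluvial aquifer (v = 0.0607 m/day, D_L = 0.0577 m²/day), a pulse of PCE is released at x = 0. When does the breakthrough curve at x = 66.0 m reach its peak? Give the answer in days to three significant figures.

For the 1D instantaneous-source solution, setting ∂C/∂t = 0 at fixed x gives v²t² + 2Dt − x² = 0, so t = (√(D² + v²x²) − D)/v².
√(D² + v²x²) = √(0.0577² + 0.0607² × 66.0²) = 4.007; v² = 0.00368449.
t = (4.007 − 0.0577)/0.00368449 = 1070 days (vs. the pure-advection estimate x/v = 1090 d).

1070 days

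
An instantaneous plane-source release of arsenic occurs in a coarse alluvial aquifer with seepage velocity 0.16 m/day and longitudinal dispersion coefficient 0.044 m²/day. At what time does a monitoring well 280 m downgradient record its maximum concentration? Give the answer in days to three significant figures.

1750 days

For the 1D instantaneous-source solution, setting ∂C/∂t = 0 at fixed x gives v²t² + 2Dt − x² = 0, so t = (√(D² + v²x²) − D)/v².
√(D² + v²x²) = √(0.044² + 0.16² × 280²) = 44.80; v² = 0.0256.
t = (44.80 − 0.044)/0.0256 = 1750 days (vs. the pure-advection estimate x/v = 1750 d).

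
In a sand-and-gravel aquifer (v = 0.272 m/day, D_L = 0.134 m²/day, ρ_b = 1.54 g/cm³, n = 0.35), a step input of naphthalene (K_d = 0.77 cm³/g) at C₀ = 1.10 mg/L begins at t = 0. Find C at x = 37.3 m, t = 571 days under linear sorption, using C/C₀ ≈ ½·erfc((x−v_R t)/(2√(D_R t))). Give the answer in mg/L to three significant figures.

0.411 mg/L

Retardation factor R = 1 + ρ_b·K_d/n = 1 + 1.54 × 0.77/0.35 = 4.388.
Sorption retards both mechanisms: v_R = v/R = 0.06199 m/day, D_R = D/R = 0.03054 m²/day.
v_R·t = 0.06199 × 571 = 35.39629 m; 2√(D_R t) = 8.352 m; argument = (37.3 − 35.39629)/8.352 = 0.2279.
C = C₀ × ½·erfc(0.2279) = 1.10 × 0.3736 = 0.411 mg/L.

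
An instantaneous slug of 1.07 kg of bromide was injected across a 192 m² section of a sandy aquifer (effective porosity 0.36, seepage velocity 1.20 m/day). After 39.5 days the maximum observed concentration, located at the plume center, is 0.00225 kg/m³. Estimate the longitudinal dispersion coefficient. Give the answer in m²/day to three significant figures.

0.0954 m²/day

At the plume center C_max = M/(n_e·A·√(4πDt)), so D = M²/(4πt·(n_e·A·C_max)²).
n_e·A·C_max = 0.36 × 192 × 0.00225 = 0.1555 kg/m.
D = 1.07²/(4π × 39.5 × 0.1555²) = 0.0954 m²/day.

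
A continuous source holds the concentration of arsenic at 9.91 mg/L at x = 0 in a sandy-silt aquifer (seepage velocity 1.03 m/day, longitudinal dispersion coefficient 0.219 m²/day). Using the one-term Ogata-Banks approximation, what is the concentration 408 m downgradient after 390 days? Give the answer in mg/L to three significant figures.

3.12 mg/L

For a continuous step input, C/C₀ ≈ ½·erfc((x−vt)/(2√(Dt))).
vt = 1.03 × 390 = 401.7 m and 2√(Dt) = 2√(0.219 × 390) = 18.48 m.
Argument (x−vt)/(2√(Dt)) = (408 − 401.7)/18.48 = 0.3409; ½·erfc(0.3409) = 0.3149.
C = 9.91 × 0.3149 = 3.12 mg/L.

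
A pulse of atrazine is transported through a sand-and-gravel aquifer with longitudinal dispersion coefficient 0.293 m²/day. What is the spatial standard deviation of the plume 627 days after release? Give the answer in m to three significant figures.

Dispersive spreading gives a Gaussian with σ² = 2Dt; advection only shifts the center.
σ = √(2 × 0.293 × 627) = 19.2 m.

19.2 m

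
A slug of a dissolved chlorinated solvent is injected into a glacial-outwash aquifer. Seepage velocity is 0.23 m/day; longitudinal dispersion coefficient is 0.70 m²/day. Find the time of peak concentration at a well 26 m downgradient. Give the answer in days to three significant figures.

For the 1D instantaneous-source solution, setting ∂C/∂t = 0 at fixed x gives v²t² + 2Dt − x² = 0, so t = (√(D² + v²x²) − D)/v².
√(D² + v²x²) = √(0.70² + 0.23² × 26²) = 6.021; v² = 0.0529.
t = (6.021 − 0.70)/0.0529 = 101 days (vs. the pure-advection estimate x/v = 113 d).

101 days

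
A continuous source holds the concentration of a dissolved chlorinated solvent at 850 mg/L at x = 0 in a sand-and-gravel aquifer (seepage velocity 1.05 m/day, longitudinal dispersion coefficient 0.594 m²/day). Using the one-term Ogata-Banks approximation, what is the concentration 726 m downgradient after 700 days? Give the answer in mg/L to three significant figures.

529 mg/L

For a continuous step input, C/C₀ ≈ ½·erfc((x−vt)/(2√(Dt))).
vt = 1.05 × 700 = 735 m and 2√(Dt) = 2√(0.594 × 700) = 40.78 m.
Argument (x−vt)/(2√(Dt)) = (726 − 735)/40.78 = -0.2207; ½·erfc(-0.2207) = 0.6225.
C = 850 × 0.6225 = 529 mg/L.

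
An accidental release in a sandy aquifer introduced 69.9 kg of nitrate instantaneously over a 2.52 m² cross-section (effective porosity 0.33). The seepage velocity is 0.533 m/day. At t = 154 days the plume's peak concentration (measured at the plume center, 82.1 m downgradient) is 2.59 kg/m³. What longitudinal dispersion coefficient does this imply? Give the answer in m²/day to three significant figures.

At the plume center C_max = M/(n_e·A·√(4πDt)), so D = M²/(4πt·(n_e·A·C_max)²).
n_e·A·C_max = 0.33 × 2.52 × 2.59 = 2.154 kg/m.
D = 69.9²/(4π × 154 × 2.154²) = 0.544 m²/day.

0.544 m²/day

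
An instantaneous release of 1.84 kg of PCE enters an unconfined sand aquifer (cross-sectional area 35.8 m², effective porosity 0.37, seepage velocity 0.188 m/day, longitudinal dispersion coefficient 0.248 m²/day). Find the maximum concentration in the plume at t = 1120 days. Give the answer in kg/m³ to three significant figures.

The peak of an instantaneous 1D plume sits at x = vt; there the Gaussian factor is 1 and C_max = M/(n_e·A·√(4πDt)), where n_e·A is the pore area the mass is dissolved in.
√(4πDt) = √(4π × 0.248 × 1120) = 59.08 m, so C_max = 1.84/(0.37 × 35.8 × 59.08) = 0.00235 kg/m³.

0.00235 kg/m³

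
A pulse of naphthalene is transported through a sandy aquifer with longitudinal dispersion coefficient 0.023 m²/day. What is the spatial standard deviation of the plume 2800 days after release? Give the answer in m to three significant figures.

11.3 m

Dispersive spreading gives a Gaussian with σ² = 2Dt; advection only shifts the center.
σ = √(2 × 0.023 × 2800) = 11.3 m.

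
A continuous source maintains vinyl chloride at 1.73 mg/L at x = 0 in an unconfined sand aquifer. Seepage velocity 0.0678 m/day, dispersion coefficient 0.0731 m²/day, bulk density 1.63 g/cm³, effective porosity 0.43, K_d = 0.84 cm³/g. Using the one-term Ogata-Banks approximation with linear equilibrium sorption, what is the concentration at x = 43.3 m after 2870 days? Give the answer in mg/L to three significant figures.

Retardation factor R = 1 + ρ_b·K_d/n = 1 + 1.63 × 0.84/0.43 = 4.184.
Sorption retards both mechanisms: v_R = v/R = 0.01620 m/day, D_R = D/R = 0.01747 m²/day.
v_R·t = 0.01620 × 2870 = 46.494 m; 2√(D_R t) = 14.16 m; argument = (43.3 − 46.494)/14.16 = -0.2256.
C = C₀ × ½·erfc(-0.2256) = 1.73 × 0.6252 = 1.08 mg/L.

1.08 mg/L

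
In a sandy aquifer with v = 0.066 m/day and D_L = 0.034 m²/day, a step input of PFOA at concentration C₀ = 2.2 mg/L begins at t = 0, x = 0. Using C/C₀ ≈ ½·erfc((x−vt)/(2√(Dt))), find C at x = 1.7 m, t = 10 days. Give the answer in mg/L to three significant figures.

0.228 mg/L

For a continuous step input, C/C₀ ≈ ½·erfc((x−vt)/(2√(Dt))).
vt = 0.066 × 10 = 0.66 m and 2√(Dt) = 2√(0.034 × 10) = 1.166 m.
Argument (x−vt)/(2√(Dt)) = (1.7 − 0.66)/1.166 = 0.8919; ½·erfc(0.8919) = 0.1036.
C = 2.2 × 0.1036 = 0.228 mg/L.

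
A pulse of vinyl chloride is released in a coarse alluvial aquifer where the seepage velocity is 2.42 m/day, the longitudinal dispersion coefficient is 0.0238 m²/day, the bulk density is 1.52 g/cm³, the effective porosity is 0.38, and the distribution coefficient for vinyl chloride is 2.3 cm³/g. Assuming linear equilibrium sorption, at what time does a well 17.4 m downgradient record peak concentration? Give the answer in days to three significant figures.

73.3 days

Retardation factor R = 1 + ρ_b·K_d/n = 1 + 1.52 × 2.3/0.38 = 10.20.
Sorption retards both mechanisms: v_R = v/R = 0.2373 m/day, D_R = D/R = 0.002333 m²/day.
Peak time from v_R²t² + 2D_R t − x² = 0: t = (√(D_R² + v_R²x²) − D_R)/v_R².
√(D_R² + v_R²x²) = √(0.002333² + 0.2373² × 17.4²) = 4.129; v_R² = 0.05631.
t = (4.129 − 0.002333)/0.05631 = 73.3 days.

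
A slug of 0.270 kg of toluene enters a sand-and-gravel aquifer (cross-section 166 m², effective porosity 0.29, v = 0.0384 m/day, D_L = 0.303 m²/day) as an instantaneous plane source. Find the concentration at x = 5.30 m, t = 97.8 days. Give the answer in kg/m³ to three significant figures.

0.000285 kg/m³

For an instantaneous plane source, C(x,t) = M/(n_e·A·√(4πDt)) · exp(−(x−vt)²/(4Dt)), with n_e·A the pore (flow) area.
Plume center vt = 0.0384 × 97.8 = 3.75552 m, so the well at 5.30 m is 1.54448 m downgradient of the peak.
√(4πDt) = 19.30 m, giving peak height M/(n_e·A·√(4πDt)) = 0.270/(0.29 × 166 × 19.30) = 0.0002906 kg/m³.
(x−vt)²/(4Dt) = (1.54448)²/(4 × 0.303 × 97.8) = 0.02012; exp(−0.02012) = 0.9801.
C = 0.0002906 × 0.9801 = 0.000285 kg/m³.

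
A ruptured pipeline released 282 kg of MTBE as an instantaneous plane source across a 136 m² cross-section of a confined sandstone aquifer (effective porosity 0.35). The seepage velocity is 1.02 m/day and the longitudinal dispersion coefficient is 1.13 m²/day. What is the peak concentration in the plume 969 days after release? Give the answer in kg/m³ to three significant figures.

0.0505 kg/m³

The peak of an instantaneous 1D plume sits at x = vt; there the Gaussian factor is 1 and C_max = M/(n_e·A·√(4πDt)), where n_e·A is the pore area the mass is dissolved in.
√(4πDt) = √(4π × 1.13 × 969) = 117.3 m, so C_max = 282/(0.35 × 136 × 117.3) = 0.0505 kg/m³.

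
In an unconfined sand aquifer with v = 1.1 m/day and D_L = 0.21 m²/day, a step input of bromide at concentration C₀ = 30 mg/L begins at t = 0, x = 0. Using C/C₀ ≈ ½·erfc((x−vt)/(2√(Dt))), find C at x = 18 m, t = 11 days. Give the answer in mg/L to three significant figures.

0.0908 mg/L

For a continuous step input, C/C₀ ≈ ½·erfc((x−vt)/(2√(Dt))).
vt = 1.1 × 11 = 12.1 m and 2√(Dt) = 2√(0.21 × 11) = 3.040 m.
Argument (x−vt)/(2√(Dt)) = (18 − 12.1)/3.040 = 1.941; ½·erfc(1.941) = 0.003026.
C = 30 × 0.003026 = 0.0908 mg/L.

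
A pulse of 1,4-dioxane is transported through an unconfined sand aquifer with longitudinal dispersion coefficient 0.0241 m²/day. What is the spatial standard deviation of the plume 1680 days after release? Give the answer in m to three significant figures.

Dispersive spreading gives a Gaussian with σ² = 2Dt; advection only shifts the center.
σ = √(2 × 0.0241 × 1680) = 9.00 m.

9.00 m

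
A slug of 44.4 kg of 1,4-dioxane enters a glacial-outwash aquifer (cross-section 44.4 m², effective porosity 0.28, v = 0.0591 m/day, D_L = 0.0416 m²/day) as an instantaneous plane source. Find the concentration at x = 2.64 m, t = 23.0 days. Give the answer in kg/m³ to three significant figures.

For an instantaneous plane source, C(x,t) = M/(n_e·A·√(4πDt)) · exp(−(x−vt)²/(4Dt)), with n_e·A the pore (flow) area.
Plume center vt = 0.0591 × 23.0 = 1.3593 m, so the well at 2.64 m is 1.2807 m downgradient of the peak.
√(4πDt) = 3.467 m, giving peak height M/(n_e·A·√(4πDt)) = 44.4/(0.28 × 44.4 × 3.467) = 1.030 kg/m³.
(x−vt)²/(4Dt) = (1.2807)²/(4 × 0.0416 × 23.0) = 0.4286; exp(−0.4286) = 0.6514.
C = 1.030 × 0.6514 = 0.671 kg/m³.

0.671 kg/m³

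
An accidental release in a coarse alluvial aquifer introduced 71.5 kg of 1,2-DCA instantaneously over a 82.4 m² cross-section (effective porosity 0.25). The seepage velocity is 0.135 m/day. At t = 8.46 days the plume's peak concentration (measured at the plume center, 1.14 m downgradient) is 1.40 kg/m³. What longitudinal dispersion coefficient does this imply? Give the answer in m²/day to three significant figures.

0.0578 m²/day

At the plume center C_max = M/(n_e·A·√(4πDt)), so D = M²/(4πt·(n_e·A·C_max)²).
n_e·A·C_max = 0.25 × 82.4 × 1.40 = 28.84 kg/m.
D = 71.5²/(4π × 8.46 × 28.84²) = 0.0578 m²/day.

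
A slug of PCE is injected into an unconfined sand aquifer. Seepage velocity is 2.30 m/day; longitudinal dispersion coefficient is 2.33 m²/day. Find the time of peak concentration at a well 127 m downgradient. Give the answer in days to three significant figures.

For the 1D instantaneous-source solution, setting ∂C/∂t = 0 at fixed x gives v²t² + 2Dt − x² = 0, so t = (√(D² + v²x²) − D)/v².
√(D² + v²x²) = √(2.33² + 2.30² × 127²) = 292.1; v² = 5.29.
t = (292.1 − 2.33)/5.29 = 54.8 days (vs. the pure-advection estimate x/v = 55.2 d).

54.8 days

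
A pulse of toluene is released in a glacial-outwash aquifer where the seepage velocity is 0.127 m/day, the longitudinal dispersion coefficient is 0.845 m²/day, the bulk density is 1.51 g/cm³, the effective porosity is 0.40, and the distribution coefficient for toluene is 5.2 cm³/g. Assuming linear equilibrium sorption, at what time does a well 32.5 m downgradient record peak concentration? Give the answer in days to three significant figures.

4310 days

Retardation factor R = 1 + ρ_b·K_d/n = 1 + 1.51 × 5.2/0.40 = 20.63.
Sorption retards both mechanisms: v_R = v/R = 0.006156 m/day, D_R = D/R = 0.04096 m²/day.
Peak time from v_R²t² + 2D_R t − x² = 0: t = (√(D_R² + v_R²x²) − D_R)/v_R².
√(D_R² + v_R²x²) = √(0.04096² + 0.006156² × 32.5²) = 0.2042; v_R² = 3.790e-05.
t = (0.2042 − 0.04096)/3.790e-05 = 4310 days.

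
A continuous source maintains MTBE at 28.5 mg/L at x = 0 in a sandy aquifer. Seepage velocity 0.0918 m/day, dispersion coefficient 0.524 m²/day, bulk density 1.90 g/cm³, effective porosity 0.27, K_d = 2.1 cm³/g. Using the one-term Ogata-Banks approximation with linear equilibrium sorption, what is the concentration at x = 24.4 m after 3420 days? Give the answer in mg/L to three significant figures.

Retardation factor R = 1 + ρ_b·K_d/n = 1 + 1.90 × 2.1/0.27 = 15.78.
Sorption retards both mechanisms: v_R = v/R = 0.005817 m/day, D_R = D/R = 0.03321 m²/day.
v_R·t = 0.005817 × 3420 = 19.89414 m; 2√(D_R t) = 21.31 m; argument = (24.4 − 19.89414)/21.31 = 0.2114.
C = C₀ × ½·erfc(0.2114) = 28.5 × 0.3825 = 10.9 mg/L.

10.9 mg/L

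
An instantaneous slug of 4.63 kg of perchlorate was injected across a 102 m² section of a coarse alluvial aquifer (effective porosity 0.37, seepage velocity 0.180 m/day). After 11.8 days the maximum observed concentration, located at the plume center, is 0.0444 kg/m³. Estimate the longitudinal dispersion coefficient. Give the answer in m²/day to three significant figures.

At the plume center C_max = M/(n_e·A·√(4πDt)), so D = M²/(4πt·(n_e·A·C_max)²).
n_e·A·C_max = 0.37 × 102 × 0.0444 = 1.676 kg/m.
D = 4.63²/(4π × 11.8 × 1.676²) = 0.0515 m²/day.

0.0515 m²/day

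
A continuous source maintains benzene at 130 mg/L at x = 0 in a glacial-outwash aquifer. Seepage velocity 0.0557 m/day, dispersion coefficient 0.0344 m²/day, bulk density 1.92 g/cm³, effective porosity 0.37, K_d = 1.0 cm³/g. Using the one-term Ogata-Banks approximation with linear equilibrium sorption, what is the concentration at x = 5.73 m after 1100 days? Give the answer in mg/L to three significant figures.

115 mg/L

Retardation factor R = 1 + ρ_b·K_d/n = 1 + 1.92 × 1.0/0.37 = 6.189.
Sorption retards both mechanisms: v_R = v/R = 0.009000 m/day, D_R = D/R = 0.005558 m²/day.
v_R·t = 0.009000 × 1100 = 9.9 m; 2√(D_R t) = 4.945 m; argument = (5.73 − 9.9)/4.945 = -0.8433.
C = C₀ × ½·erfc(-0.8433) = 130 × 0.8835 = 115 mg/L.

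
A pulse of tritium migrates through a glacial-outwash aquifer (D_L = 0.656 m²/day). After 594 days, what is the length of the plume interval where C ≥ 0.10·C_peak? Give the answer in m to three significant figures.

120 m

The plume is Gaussian with σ = √(2Dt) = √(2 × 0.656 × 594) = 27.92 m.
C/C_peak = exp(−Δx²/(2σ²)) = 0.10 ⇒ Δx = σ·√(−2 ln 0.10) = 27.92 × 2.146 = 59.92 m.
Width = 2Δx = 120 m.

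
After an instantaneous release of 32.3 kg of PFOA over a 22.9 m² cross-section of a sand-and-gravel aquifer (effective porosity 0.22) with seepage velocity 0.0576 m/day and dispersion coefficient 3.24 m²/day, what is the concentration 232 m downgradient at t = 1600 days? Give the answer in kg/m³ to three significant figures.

0.00978 kg/m³

For an instantaneous plane source, C(x,t) = M/(n_e·A·√(4πDt)) · exp(−(x−vt)²/(4Dt)), with n_e·A the pore (flow) area.
Plume center vt = 0.0576 × 1600 = 92.16 m, so the well at 232 m is 139.84 m downgradient of the peak.
√(4πDt) = 255.2 m, giving peak height M/(n_e·A·√(4πDt)) = 32.3/(0.22 × 22.9 × 255.2) = 0.02512 kg/m³.
(x−vt)²/(4Dt) = (139.84)²/(4 × 3.24 × 1600) = 0.9431; exp(−0.9431) = 0.3894.
C = 0.02512 × 0.3894 = 0.00978 kg/m³.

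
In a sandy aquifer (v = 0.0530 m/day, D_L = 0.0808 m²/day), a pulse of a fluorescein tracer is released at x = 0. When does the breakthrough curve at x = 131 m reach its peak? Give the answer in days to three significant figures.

For the 1D instantaneous-source solution, setting ∂C/∂t = 0 at fixed x gives v²t² + 2Dt − x² = 0, so t = (√(D² + v²x²) − D)/v².
√(D² + v²x²) = √(0.0808² + 0.0530² × 131²) = 6.943; v² = 0.002809.
t = (6.943 − 0.0808)/0.002809 = 2440 days (vs. the pure-advection estimate x/v = 2470 d).

2440 days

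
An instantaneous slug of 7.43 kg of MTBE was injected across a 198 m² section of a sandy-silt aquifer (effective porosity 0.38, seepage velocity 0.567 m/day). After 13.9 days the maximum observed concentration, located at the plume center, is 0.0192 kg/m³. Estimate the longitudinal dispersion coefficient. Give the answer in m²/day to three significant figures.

0.151 m²/day

At the plume center C_max = M/(n_e·A·√(4πDt)), so D = M²/(4πt·(n_e·A·C_max)²).
n_e·A·C_max = 0.38 × 198 × 0.0192 = 1.445 kg/m.
D = 7.43²/(4π × 13.9 × 1.445²) = 0.151 m²/day.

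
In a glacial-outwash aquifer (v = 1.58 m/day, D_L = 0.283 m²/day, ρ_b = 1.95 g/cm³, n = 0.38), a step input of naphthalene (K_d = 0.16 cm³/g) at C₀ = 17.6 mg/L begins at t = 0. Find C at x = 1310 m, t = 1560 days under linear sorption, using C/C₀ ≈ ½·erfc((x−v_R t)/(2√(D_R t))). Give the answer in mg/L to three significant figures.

Retardation factor R = 1 + ρ_b·K_d/n = 1 + 1.95 × 0.16/0.38 = 1.821.
Sorption retards both mechanisms: v_R = v/R = 0.8677 m/day, D_R = D/R = 0.1554 m²/day.
v_R·t = 0.8677 × 1560 = 1353.612 m; 2√(D_R t) = 31.14 m; argument = (1310 − 1353.612)/31.14 = -1.401.
C = C₀ × ½·erfc(-1.401) = 17.6 × 0.9762 = 17.2 mg/L.

17.2 mg/L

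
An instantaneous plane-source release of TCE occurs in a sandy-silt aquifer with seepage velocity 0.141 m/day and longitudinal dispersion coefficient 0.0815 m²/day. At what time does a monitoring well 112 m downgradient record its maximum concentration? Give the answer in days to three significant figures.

790 days

For the 1D instantaneous-source solution, setting ∂C/∂t = 0 at fixed x gives v²t² + 2Dt − x² = 0, so t = (√(D² + v²x²) − D)/v².
√(D² + v²x²) = √(0.0815² + 0.141² × 112²) = 15.79; v² = 0.019881.
t = (15.79 − 0.0815)/0.019881 = 790 days (vs. the pure-advection estimate x/v = 794 d).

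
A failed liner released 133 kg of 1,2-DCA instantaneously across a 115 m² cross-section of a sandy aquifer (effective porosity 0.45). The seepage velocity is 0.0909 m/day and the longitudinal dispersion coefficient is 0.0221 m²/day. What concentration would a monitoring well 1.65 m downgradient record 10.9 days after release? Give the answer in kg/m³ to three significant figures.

0.941 kg/m³

For an instantaneous plane source, C(x,t) = M/(n_e·A·√(4πDt)) · exp(−(x−vt)²/(4Dt)), with n_e·A the pore (flow) area.
Plume center vt = 0.0909 × 10.9 = 0.99081 m, so the well at 1.65 m is 0.65919 m downgradient of the peak.
√(4πDt) = 1.740 m, giving peak height M/(n_e·A·√(4πDt)) = 133/(0.45 × 115 × 1.740) = 1.477 kg/m³.
(x−vt)²/(4Dt) = (0.65919)²/(4 × 0.0221 × 10.9) = 0.4510; exp(−0.4510) = 0.6370.
C = 1.477 × 0.6370 = 0.941 kg/m³.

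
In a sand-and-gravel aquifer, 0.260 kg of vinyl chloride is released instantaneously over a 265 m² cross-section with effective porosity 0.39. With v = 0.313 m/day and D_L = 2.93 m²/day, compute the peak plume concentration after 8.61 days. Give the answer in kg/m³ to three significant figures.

The peak of an instantaneous 1D plume sits at x = vt; there the Gaussian factor is 1 and C_max = M/(n_e·A·√(4πDt)), where n_e·A is the pore area the mass is dissolved in.
√(4πDt) = √(4π × 2.93 × 8.61) = 17.80 m, so C_max = 0.260/(0.39 × 265 × 17.80) = 0.000141 kg/m³.

0.000141 kg/m³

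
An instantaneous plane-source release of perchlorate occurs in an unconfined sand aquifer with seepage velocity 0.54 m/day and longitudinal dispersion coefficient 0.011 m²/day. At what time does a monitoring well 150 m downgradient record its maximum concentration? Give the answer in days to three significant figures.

278 days

For the 1D instantaneous-source solution, setting ∂C/∂t = 0 at fixed x gives v²t² + 2Dt − x² = 0, so t = (√(D² + v²x²) − D)/v².
√(D² + v²x²) = √(0.011² + 0.54² × 150²) = 81.00; v² = 0.2916.
t = (81.00 − 0.011)/0.2916 = 278 days (vs. the pure-advection estimate x/v = 278 d).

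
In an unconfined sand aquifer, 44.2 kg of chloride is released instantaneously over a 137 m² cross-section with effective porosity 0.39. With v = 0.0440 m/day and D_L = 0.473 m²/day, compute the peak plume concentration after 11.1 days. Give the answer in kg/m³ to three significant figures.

The peak of an instantaneous 1D plume sits at x = vt; there the Gaussian factor is 1 and C_max = M/(n_e·A·√(4πDt)), where n_e·A is the pore area the mass is dissolved in.
√(4πDt) = √(4π × 0.473 × 11.1) = 8.123 m, so C_max = 44.2/(0.39 × 137 × 8.123) = 0.102 kg/m³.

0.102 kg/m³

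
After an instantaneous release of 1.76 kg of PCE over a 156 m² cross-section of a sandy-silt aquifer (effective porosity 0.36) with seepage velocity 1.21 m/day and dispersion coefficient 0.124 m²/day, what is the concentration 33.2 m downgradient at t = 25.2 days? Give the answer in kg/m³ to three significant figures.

For an instantaneous plane source, C(x,t) = M/(n_e·A·√(4πDt)) · exp(−(x−vt)²/(4Dt)), with n_e·A the pore (flow) area.
Plume center vt = 1.21 × 25.2 = 30.492 m, so the well at 33.2 m is 2.708 m downgradient of the peak.
√(4πDt) = 6.266 m, giving peak height M/(n_e·A·√(4πDt)) = 1.76/(0.36 × 156 × 6.266) = 0.005001 kg/m³.
(x−vt)²/(4Dt) = (2.708)²/(4 × 0.124 × 25.2) = 0.5867; exp(−0.5867) = 0.5562.
C = 0.005001 × 0.5562 = 0.00278 kg/m³.

0.00278 kg/m³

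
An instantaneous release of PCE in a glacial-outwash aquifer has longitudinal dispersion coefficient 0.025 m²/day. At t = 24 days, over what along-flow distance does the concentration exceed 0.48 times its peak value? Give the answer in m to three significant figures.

2.65 m

The plume is Gaussian with σ = √(2Dt) = √(2 × 0.025 × 24) = 1.095 m.
C/C_peak = exp(−Δx²/(2σ²)) = 0.48 ⇒ Δx = σ·√(−2 ln 0.48) = 1.095 × 1.212 = 1.327 m.
Width = 2Δx = 2.65 m.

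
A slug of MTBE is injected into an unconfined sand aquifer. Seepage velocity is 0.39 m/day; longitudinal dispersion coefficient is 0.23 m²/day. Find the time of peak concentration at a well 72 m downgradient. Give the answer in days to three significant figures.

183 days

For the 1D instantaneous-source solution, setting ∂C/∂t = 0 at fixed x gives v²t² + 2Dt − x² = 0, so t = (√(D² + v²x²) − D)/v².
√(D² + v²x²) = √(0.23² + 0.39² × 72²) = 28.08; v² = 0.1521.
t = (28.08 − 0.23)/0.1521 = 183 days (vs. the pure-advection estimate x/v = 185 d).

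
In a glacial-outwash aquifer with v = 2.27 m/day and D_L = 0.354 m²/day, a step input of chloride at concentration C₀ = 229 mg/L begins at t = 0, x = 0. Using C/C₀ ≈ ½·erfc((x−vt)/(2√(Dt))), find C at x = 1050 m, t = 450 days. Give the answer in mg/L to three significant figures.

For a continuous step input, C/C₀ ≈ ½·erfc((x−vt)/(2√(Dt))).
vt = 2.27 × 450 = 1021.5 m and 2√(Dt) = 2√(0.354 × 450) = 25.24 m.
Argument (x−vt)/(2√(Dt)) = (1050 − 1021.5)/25.24 = 1.129; ½·erfc(1.129) = 0.05517.
C = 229 × 0.05517 = 12.6 mg/L.

12.6 mg/L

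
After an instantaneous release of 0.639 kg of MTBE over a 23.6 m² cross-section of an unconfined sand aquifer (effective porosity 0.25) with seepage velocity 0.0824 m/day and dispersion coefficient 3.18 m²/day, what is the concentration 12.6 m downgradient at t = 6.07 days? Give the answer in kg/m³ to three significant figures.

For an instantaneous plane source, C(x,t) = M/(n_e·A·√(4πDt)) · exp(−(x−vt)²/(4Dt)), with n_e·A the pore (flow) area.
Plume center vt = 0.0824 × 6.07 = 0.500168 m, so the well at 12.6 m is 12.099832 m downgradient of the peak.
√(4πDt) = 15.57 m, giving peak height M/(n_e·A·√(4πDt)) = 0.639/(0.25 × 23.6 × 15.57) = 0.006956 kg/m³.
(x−vt)²/(4Dt) = (12.099832)²/(4 × 3.18 × 6.07) = 1.896; exp(−1.896) = 0.1502.
C = 0.006956 × 0.1502 = 0.00104 kg/m³.

0.00104 kg/m³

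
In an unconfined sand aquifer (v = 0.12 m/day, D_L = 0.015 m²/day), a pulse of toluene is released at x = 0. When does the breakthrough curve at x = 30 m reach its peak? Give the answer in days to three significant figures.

For the 1D instantaneous-source solution, setting ∂C/∂t = 0 at fixed x gives v²t² + 2Dt − x² = 0, so t = (√(D² + v²x²) − D)/v².
√(D² + v²x²) = √(0.015² + 0.12² × 30²) = 3.600; v² = 0.0144.
t = (3.600 − 0.015)/0.0144 = 249 days (vs. the pure-advection estimate x/v = 250 d).

249 days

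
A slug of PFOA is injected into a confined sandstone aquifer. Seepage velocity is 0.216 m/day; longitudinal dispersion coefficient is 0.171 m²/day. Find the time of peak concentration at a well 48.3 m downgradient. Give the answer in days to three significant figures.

For the 1D instantaneous-source solution, setting ∂C/∂t = 0 at fixed x gives v²t² + 2Dt − x² = 0, so t = (√(D² + v²x²) − D)/v².
√(D² + v²x²) = √(0.171² + 0.216² × 48.3²) = 10.43; v² = 0.046656.
t = (10.43 − 0.171)/0.046656 = 220 days (vs. the pure-advection estimate x/v = 224 d).

220 days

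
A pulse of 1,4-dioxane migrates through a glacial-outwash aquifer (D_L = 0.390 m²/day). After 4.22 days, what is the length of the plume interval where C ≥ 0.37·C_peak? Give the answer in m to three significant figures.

5.12 m

The plume is Gaussian with σ = √(2Dt) = √(2 × 0.390 × 4.22) = 1.814 m.
C/C_peak = exp(−Δx²/(2σ²)) = 0.37 ⇒ Δx = σ·√(−2 ln 0.37) = 1.814 × 1.410 = 2.558 m.
Width = 2Δx = 5.12 m.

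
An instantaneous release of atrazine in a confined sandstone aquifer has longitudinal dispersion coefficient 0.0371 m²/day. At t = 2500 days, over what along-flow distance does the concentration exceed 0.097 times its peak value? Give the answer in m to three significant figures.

58.8 m

The plume is Gaussian with σ = √(2Dt) = √(2 × 0.0371 × 2500) = 13.62 m.
C/C_peak = exp(−Δx²/(2σ²)) = 0.097 ⇒ Δx = σ·√(−2 ln 0.097) = 13.62 × 2.160 = 29.42 m.
Width = 2Δx = 58.8 m.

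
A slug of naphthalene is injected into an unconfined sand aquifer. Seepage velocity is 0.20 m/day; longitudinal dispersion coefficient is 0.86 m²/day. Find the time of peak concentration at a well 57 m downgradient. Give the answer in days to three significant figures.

For the 1D instantaneous-source solution, setting ∂C/∂t = 0 at fixed x gives v²t² + 2Dt − x² = 0, so t = (√(D² + v²x²) − D)/v².
√(D² + v²x²) = √(0.86² + 0.20² × 57²) = 11.43; v² = 0.04.
t = (11.43 − 0.86)/0.04 = 264 days (vs. the pure-advection estimate x/v = 285 d).

264 days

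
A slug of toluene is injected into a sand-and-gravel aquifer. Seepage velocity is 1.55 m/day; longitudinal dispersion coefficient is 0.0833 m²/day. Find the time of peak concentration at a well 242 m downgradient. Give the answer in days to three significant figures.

156 days

For the 1D instantaneous-source solution, setting ∂C/∂t = 0 at fixed x gives v²t² + 2Dt − x² = 0, so t = (√(D² + v²x²) − D)/v².
√(D² + v²x²) = √(0.0833² + 1.55² × 242²) = 375.1; v² = 2.4025.
t = (375.1 − 0.0833)/2.4025 = 156 days (vs. the pure-advection estimate x/v = 156 d).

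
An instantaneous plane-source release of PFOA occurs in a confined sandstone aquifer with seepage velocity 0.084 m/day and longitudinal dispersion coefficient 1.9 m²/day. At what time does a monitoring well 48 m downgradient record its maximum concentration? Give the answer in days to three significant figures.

362 days

For the 1D instantaneous-source solution, setting ∂C/∂t = 0 at fixed x gives v²t² + 2Dt − x² = 0, so t = (√(D² + v²x²) − D)/v².
√(D² + v²x²) = √(1.9² + 0.084² × 48²) = 4.457; v² = 0.007056.
t = (4.457 − 1.9)/0.007056 = 362 days (vs. the pure-advection estimate x/v = 571 d).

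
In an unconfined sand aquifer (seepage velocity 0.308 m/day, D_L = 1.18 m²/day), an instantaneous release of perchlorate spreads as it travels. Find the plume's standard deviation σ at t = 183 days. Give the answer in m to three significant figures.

Dispersive spreading gives a Gaussian with σ² = 2Dt; advection only shifts the center.
σ = √(2 × 1.18 × 183) = 20.8 m.

20.8 m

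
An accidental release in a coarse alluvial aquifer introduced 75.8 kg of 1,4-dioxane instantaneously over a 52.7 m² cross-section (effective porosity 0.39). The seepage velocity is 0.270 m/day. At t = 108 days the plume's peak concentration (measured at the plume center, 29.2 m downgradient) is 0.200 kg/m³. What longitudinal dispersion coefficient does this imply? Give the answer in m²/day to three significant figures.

0.251 m²/day

At the plume center C_max = M/(n_e·A·√(4πDt)), so D = M²/(4πt·(n_e·A·C_max)²).
n_e·A·C_max = 0.39 × 52.7 × 0.200 = 4.111 kg/m.
D = 75.8²/(4π × 108 × 4.111²) = 0.251 m²/day.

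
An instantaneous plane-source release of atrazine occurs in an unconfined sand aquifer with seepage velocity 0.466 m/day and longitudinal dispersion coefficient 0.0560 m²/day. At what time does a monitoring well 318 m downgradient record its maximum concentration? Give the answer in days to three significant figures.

For the 1D instantaneous-source solution, setting ∂C/∂t = 0 at fixed x gives v²t² + 2Dt − x² = 0, so t = (√(D² + v²x²) − D)/v².
√(D² + v²x²) = √(0.0560² + 0.466² × 318²) = 148.2; v² = 0.217156.
t = (148.2 − 0.0560)/0.217156 = 682 days (vs. the pure-advection estimate x/v = 682 d).

682 days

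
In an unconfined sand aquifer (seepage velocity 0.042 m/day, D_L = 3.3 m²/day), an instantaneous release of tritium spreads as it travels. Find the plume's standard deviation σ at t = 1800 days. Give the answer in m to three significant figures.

Dispersive spreading gives a Gaussian with σ² = 2Dt; advection only shifts the center.
σ = √(2 × 3.3 × 1800) = 109 m.

109 m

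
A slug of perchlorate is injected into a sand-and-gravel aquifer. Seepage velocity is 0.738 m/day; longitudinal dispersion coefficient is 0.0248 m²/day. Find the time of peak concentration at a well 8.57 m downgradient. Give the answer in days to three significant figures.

For the 1D instantaneous-source solution, setting ∂C/∂t = 0 at fixed x gives v²t² + 2Dt − x² = 0, so t = (√(D² + v²x²) − D)/v².
√(D² + v²x²) = √(0.0248² + 0.738² × 8.57²) = 6.325; v² = 0.544644.
t = (6.325 − 0.0248)/0.544644 = 11.6 days (vs. the pure-advection estimate x/v = 11.6 d).

11.6 days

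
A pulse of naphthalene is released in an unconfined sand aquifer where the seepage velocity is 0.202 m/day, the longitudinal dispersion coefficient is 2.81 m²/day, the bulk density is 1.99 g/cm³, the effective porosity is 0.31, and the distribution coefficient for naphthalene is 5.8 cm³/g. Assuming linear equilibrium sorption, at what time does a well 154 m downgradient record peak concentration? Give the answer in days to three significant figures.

Retardation factor R = 1 + ρ_b·K_d/n = 1 + 1.99 × 5.8/0.31 = 38.23.
Sorption retards both mechanisms: v_R = v/R = 0.005284 m/day, D_R = D/R = 0.07350 m²/day.
Peak time from v_R²t² + 2D_R t − x² = 0: t = (√(D_R² + v_R²x²) − D_R)/v_R².
√(D_R² + v_R²x²) = √(0.07350² + 0.005284² × 154²) = 0.8170; v_R² = 2.792e-05.
t = (0.8170 − 0.07350)/2.792e-05 = 26600 days.

26600 days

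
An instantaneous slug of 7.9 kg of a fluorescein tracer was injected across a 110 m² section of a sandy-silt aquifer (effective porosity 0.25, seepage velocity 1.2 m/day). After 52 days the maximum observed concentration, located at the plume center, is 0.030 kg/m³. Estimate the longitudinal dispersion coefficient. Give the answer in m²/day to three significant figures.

At the plume center C_max = M/(n_e·A·√(4πDt)), so D = M²/(4πt·(n_e·A·C_max)²).
n_e·A·C_max = 0.25 × 110 × 0.030 = 0.8250 kg/m.
D = 7.9²/(4π × 52 × 0.8250²) = 0.140 m²/day.

0.140 m²/day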